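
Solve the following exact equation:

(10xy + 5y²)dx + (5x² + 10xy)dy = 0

Verify exactness: ∂M/∂y = ∂N/∂x ✓
Find F(x,y) such that ∂F/∂x = M, ∂F/∂y = N
Solution: 5x²y + 5xy² = C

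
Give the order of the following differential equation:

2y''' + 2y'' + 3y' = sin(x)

The order is 3 (highest derivative is of order 3).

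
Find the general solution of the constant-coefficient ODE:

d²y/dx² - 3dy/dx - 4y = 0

Characteristic equation: r² - 3r - 4 = 0
Roots: r = 4, -1 (distinct real)
General solution: y = C₁e^(4x) + C₂e^(-x)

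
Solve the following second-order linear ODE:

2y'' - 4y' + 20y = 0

Characteristic equation: 2r² - 4r + 20 = 0
Divide by 2: r² - 2r + 10 = 0
Roots: r = 1 ± 3i (complex conjugates)
General solution: y = e^x(C₁cos(3x) + C₂sin(3x))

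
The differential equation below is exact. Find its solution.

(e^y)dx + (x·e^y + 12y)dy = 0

Verify exactness: ∂M/∂y = ∂N/∂x ✓
Find F(x,y) such that ∂F/∂x = M, ∂F/∂y = N
Solution: x·e^y + 6y² = C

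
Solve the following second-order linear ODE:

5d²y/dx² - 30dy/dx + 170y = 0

Characteristic equation: 5r² - 30r + 170 = 0
Divide by 5: r² - 6r + 34 = 0
Roots: r = 3 ± 5i (complex conjugates)
General solution: y = e^(3x)(C₁cos(5x) + C₂sin(5x))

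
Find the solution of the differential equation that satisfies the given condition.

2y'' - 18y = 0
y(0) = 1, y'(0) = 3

General solution: y = C₁e^(3x) + C₂e^(-3x)
Applying ICs: C₁ = 1, C₂ = 0
Particular solution: y = e^(3x)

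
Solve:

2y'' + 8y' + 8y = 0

Characteristic equation: 2r² + 8r + 8 = 0
Divide by 2: r² + 4r + 4 = 0
Factored: (r + 2)² = 0
Repeated root: r = -2
General solution: y = (C₁ + C₂x)e^(-2x)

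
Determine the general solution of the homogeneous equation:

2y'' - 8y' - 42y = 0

Characteristic equation: 2r² - 8r - 42 = 0
Divide by 2: r² - 4r - 21 = 0
Roots: r = 7, -3 (distinct real)
General solution: y = C₁e^(7x) + C₂e^(-3x)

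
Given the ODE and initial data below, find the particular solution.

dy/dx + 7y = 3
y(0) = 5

General solution: y = 3/7 + Ce^(-7x)
Applying y(0) = 5: C = 5 - 3/7 = 32/7
Particular solution: y = 3/7 + (32/7)e^(-7x)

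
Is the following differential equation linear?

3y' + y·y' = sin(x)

No. Nonlinear (product y·y')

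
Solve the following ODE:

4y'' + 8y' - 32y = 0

Characteristic equation: 4r² + 8r - 32 = 0
Divide by 4: r² + 2r - 8 = 0
Roots: r = 2, -4 (distinct real)
General solution: y = C₁e^(2x) + C₂e^(-4x)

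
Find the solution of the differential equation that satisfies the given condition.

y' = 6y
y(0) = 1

General solution: y = Ce^(6x)
Applying IC y(0) = 1:
Particular solution: y = e^(6x)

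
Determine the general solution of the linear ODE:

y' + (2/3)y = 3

Using integrating factor method:

General solution: y = 9/2 + Ce^(-2x/3)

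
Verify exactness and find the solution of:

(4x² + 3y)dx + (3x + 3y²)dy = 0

Verify exactness: ∂M/∂y = ∂N/∂x ✓
Find F(x,y) such that ∂F/∂x = M, ∂F/∂y = N
Solution: 4x³/3 + 3xy + y³ = C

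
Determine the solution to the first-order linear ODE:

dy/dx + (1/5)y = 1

Using integrating factor method:

General solution: y = 5 + Ce^(-x/5)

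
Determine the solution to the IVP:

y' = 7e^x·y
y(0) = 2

General solution: y = Ce^(7e^x)
Applying IC y(0) = 2:
Particular solution: y = 2e^(7(e^x - 1))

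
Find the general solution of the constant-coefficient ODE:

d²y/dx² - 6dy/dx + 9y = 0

Characteristic equation: r² - 6r + 9 = 0
Factored: (r - 3)² = 0
Repeated root: r = 3
General solution: y = (C₁ + C₂x)e^(3x)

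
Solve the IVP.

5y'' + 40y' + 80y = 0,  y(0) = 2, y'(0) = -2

General solution: y = (C₁ + C₂x)e^(-4x)
Repeated root r = -4
Applying ICs: C₁ = 2, C₂ = 6
Particular solution: y = (2 + 6x)e^(-4x)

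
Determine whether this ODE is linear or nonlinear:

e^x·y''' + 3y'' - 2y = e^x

Linear (y and its derivatives appear to the first power only, no products of y terms)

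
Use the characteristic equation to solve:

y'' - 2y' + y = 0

Characteristic equation: r² - 2r + 1 = 0
Factored: (r - 1)² = 0
Repeated root: r = 1
General solution: y = (C₁ + C₂x)e^x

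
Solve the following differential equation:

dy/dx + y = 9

Using integrating factor method:

General solution: y = 9 + Ce^(-x)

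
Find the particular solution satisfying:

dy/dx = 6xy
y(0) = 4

General solution: y = Ce^(3x²)
Applying IC y(0) = 4:
Particular solution: y = 4e^(3x²)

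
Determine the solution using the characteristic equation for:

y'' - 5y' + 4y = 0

Characteristic equation: r² - 5r + 4 = 0
Roots: r = 4, 1 (distinct real)
General solution: y = C₁e^(4x) + C₂e^x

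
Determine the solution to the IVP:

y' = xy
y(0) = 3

General solution: y = Ce^(x²/2)
Applying IC y(0) = 3:
Particular solution: y = 3e^(x²/2)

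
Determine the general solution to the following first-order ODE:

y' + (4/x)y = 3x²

Using integrating factor method:

General solution: y = (3/7)x^3 + Cx^(-4)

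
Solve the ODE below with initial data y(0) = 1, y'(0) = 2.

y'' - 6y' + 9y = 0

General solution: y = (C₁ + C₂x)e^(3x)
Repeated root r = 3
Applying ICs: C₁ = 1, C₂ = -1
Particular solution: y = (1 - x)e^(3x)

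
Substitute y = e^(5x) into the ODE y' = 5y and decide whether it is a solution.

Verification:
y = e^(5x)
y' = 5e^(5x)
5y = 5e^(5x)
y' = 5y ✓

Yes, it is a solution.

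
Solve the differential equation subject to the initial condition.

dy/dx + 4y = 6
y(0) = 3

General solution: y = 3/2 + Ce^(-4x)
Applying y(0) = 3: C = 3 - 3/2 = 3/2
Particular solution: y = 3/2 + (3/2)e^(-4x)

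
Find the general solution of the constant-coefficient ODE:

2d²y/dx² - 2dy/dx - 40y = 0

Characteristic equation: 2r² - 2r - 40 = 0
Divide by 2: r² - r - 20 = 0
Roots: r = 5, -4 (distinct real)
General solution: y = C₁e^(5x) + C₂e^(-4x)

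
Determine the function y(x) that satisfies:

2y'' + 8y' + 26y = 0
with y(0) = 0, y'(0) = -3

General solution: y = e^(-2x)(C₁cos(3x) + C₂sin(3x))
Complex roots r = -2 ± 3i
Applying ICs: C₁ = 0, C₂ = -1
Particular solution: y = e^(-2x)(-sin(3x))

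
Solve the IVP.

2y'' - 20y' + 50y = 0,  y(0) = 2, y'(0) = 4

General solution: y = (C₁ + C₂x)e^(5x)
Repeated root r = 5
Applying ICs: C₁ = 2, C₂ = -6
Particular solution: y = (2 - 6x)e^(5x)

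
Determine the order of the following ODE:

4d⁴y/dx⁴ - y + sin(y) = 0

The order is 4 (highest derivative is of order 4).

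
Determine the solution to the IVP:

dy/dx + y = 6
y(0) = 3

General solution: y = 6 + Ce^(-x)
Applying y(0) = 3: C = 3 - 6 = -3
Particular solution: y = 6 - 3e^(-x)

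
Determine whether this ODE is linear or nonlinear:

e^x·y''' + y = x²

Linear (y and its derivatives appear to the first power only, no products of y terms)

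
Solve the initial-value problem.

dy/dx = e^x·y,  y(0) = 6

General solution: y = Ce^(e^x)
Applying IC y(0) = 6:
Particular solution: y = 6e^(e^x - 1)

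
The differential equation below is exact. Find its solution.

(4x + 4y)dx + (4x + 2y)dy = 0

Verify exactness: ∂M/∂y = ∂N/∂x ✓
Find F(x,y) such that ∂F/∂x = M, ∂F/∂y = N
Solution: 2x² + 4xy + y² = C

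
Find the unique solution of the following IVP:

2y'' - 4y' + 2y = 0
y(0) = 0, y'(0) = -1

General solution: y = (C₁ + C₂x)e^x
Repeated root r = 1
Applying ICs: C₁ = 0, C₂ = -1
Particular solution: y = -xe^x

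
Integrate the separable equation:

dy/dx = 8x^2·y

Separating variables and integrating:
ln|y| = 8x^3/3 + C

General solution: y = Ce^(8x^3/3)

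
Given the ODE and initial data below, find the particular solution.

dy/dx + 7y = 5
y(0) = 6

General solution: y = 5/7 + Ce^(-7x)
Applying y(0) = 6: C = 6 - 5/7 = 37/7
Particular solution: y = 5/7 + (37/7)e^(-7x)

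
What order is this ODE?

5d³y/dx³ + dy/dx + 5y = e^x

The order is 3 (highest derivative is of order 3).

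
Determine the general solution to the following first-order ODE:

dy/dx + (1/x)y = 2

Using integrating factor method:

General solution: y = x + C/x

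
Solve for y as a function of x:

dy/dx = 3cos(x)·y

Separating variables and integrating:
ln|y| = 3sin(x) + C

General solution: y = Ce^(3sin(x))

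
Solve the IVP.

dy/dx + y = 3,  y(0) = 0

General solution: y = 3 + Ce^(-x)
Applying y(0) = 0: C = 0 - 3 = -3
Particular solution: y = 3 - 3e^(-x)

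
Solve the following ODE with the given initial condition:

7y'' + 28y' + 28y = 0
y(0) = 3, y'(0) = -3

General solution: y = (C₁ + C₂x)e^(-2x)
Repeated root r = -2
Applying ICs: C₁ = 3, C₂ = 3
Particular solution: y = (3 + 3x)e^(-2x)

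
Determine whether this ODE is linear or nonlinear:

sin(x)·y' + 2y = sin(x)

Linear (y and its derivatives appear to the first power only, no products of y terms)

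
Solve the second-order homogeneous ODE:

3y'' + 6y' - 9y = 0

Characteristic equation: 3r² + 6r - 9 = 0
Divide by 3: r² + 2r - 3 = 0
Roots: r = 1, -3 (distinct real)
General solution: y = C₁e^x + C₂e^(-3x)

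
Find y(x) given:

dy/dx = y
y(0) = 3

General solution: y = Ce^x
Applying IC y(0) = 3:
Particular solution: y = 3e^x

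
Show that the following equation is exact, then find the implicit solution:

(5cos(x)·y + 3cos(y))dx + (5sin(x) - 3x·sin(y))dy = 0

Verify exactness: ∂M/∂y = ∂N/∂x ✓
Find F(x,y) such that ∂F/∂x = M, ∂F/∂y = N
Solution: 5sin(x)·y + 3x·cos(y) = C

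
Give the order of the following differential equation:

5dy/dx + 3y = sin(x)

The order is 1 (highest derivative is of order 1).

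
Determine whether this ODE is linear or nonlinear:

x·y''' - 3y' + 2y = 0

Linear (y and its derivatives appear to the first power only, no products of y terms)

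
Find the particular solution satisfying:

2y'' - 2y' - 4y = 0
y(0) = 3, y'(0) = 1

General solution: y = C₁e^(2x) + C₂e^(-x)
Applying ICs: C₁ = 4/3, C₂ = 5/3
Particular solution: y = (4/3)e^(2x) + (5/3)e^(-x)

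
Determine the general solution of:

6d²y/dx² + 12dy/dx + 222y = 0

Characteristic equation: 6r² + 12r + 222 = 0
Divide by 6: r² + 2r + 37 = 0
Roots: r = -1 ± 6i (complex conjugates)
General solution: y = e^(-x)(C₁cos(6x) + C₂sin(6x))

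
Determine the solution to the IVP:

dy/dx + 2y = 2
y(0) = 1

General solution: y = 1 + Ce^(-2x)
Applying y(0) = 1: C = 1 - 1 = 0
Particular solution: y = 1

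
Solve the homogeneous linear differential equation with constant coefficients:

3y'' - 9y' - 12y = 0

Characteristic equation: 3r² - 9r - 12 = 0
Divide by 3: r² - 3r - 4 = 0
Roots: r = 4, -1 (distinct real)
General solution: y = C₁e^(4x) + C₂e^(-x)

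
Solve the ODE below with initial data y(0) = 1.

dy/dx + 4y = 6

General solution: y = 3/2 + Ce^(-4x)
Applying y(0) = 1: C = 1 - 3/2 = -1/2
Particular solution: y = 3/2 - (1/2)e^(-4x)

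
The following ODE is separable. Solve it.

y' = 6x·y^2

Separating variables and integrating:
-1/y = 3x^2 + C

General solution: y^-1 = -3x^2 + C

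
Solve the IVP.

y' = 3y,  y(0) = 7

General solution: y = Ce^(3x)
Applying IC y(0) = 7:
Particular solution: y = 7e^(3x)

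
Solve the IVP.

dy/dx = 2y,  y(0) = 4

General solution: y = Ce^(2x)
Applying IC y(0) = 4:
Particular solution: y = 4e^(2x)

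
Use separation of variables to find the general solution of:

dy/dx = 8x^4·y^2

Separating variables and integrating:
-1/y = 8x^5/5 + C

General solution: y^-1 = (-8/5)x^5 + C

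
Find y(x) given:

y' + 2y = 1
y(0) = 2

General solution: y = 1/2 + Ce^(-2x)
Applying y(0) = 2: C = 2 - 1/2 = 3/2
Particular solution: y = 1/2 + (3/2)e^(-2x)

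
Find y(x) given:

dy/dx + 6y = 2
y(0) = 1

General solution: y = 1/3 + Ce^(-6x)
Applying y(0) = 1: C = 1 - 1/3 = 2/3
Particular solution: y = 1/3 + (2/3)e^(-6x)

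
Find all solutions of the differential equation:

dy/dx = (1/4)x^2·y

Separating variables and integrating:
ln|y| = x^3/12 + C

General solution: y = Ce^(x^3/12)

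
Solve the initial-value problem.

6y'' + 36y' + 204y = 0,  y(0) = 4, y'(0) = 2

General solution: y = e^(-3x)(C₁cos(5x) + C₂sin(5x))
Complex roots r = -3 ± 5i
Applying ICs: C₁ = 4, C₂ = 14/5
Particular solution: y = e^(-3x)(4cos(5x) + (14/5)sin(5x))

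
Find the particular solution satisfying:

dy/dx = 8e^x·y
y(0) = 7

General solution: y = Ce^(8e^x)
Applying IC y(0) = 7:
Particular solution: y = 7e^(8(e^x - 1))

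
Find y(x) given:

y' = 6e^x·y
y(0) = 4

General solution: y = Ce^(6e^x)
Applying IC y(0) = 4:
Particular solution: y = 4e^(6(e^x - 1))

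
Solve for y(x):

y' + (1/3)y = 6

Using integrating factor method:

General solution: y = 18 + Ce^(-x/3)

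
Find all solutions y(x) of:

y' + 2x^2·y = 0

Using integrating factor method:

General solution: y = Ce^(-2x^3/3)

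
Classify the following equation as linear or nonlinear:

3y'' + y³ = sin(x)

Nonlinear (y³ term)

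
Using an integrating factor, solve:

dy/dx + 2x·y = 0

Using integrating factor method:

General solution: y = Ce^(-x^2)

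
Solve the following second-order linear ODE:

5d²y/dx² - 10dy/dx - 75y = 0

Characteristic equation: 5r² - 10r - 75 = 0
Divide by 5: r² - 2r - 15 = 0
Roots: r = 5, -3 (distinct real)
General solution: y = C₁e^(5x) + C₂e^(-3x)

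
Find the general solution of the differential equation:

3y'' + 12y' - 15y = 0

Characteristic equation: 3r² + 12r - 15 = 0
Divide by 3: r² + 4r - 5 = 0
Roots: r = 1, -5 (distinct real)
General solution: y = C₁e^x + C₂e^(-5x)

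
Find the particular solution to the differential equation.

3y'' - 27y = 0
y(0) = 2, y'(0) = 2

General solution: y = C₁e^(3x) + C₂e^(-3x)
Applying ICs: C₁ = 4/3, C₂ = 2/3
Particular solution: y = (4/3)e^(3x) + (2/3)e^(-3x)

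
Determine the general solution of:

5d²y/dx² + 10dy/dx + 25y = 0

Characteristic equation: 5r² + 10r + 25 = 0
Divide by 5: r² + 2r + 5 = 0
Roots: r = -1 ± 2i (complex conjugates)
General solution: y = e^(-x)(C₁cos(2x) + C₂sin(2x))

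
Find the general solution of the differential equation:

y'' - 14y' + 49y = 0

Characteristic equation: r² - 14r + 49 = 0
Factored: (r - 7)² = 0
Repeated root: r = 7
General solution: y = (C₁ + C₂x)e^(7x)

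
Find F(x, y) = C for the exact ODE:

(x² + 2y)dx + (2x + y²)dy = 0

Verify exactness: ∂M/∂y = ∂N/∂x ✓
Find F(x,y) such that ∂F/∂x = M, ∂F/∂y = N
Solution: x³/3 + 2xy + y³/3 = C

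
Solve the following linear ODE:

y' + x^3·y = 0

Using integrating factor method:

General solution: y = Ce^(-x^4/4)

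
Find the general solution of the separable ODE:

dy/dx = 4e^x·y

Separating variables and integrating:
ln|y| = 4e^x + C

General solution: y = Ce^(4e^x)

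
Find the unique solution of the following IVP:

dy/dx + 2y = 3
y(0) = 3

General solution: y = 3/2 + Ce^(-2x)
Applying y(0) = 3: C = 3 - 3/2 = 3/2
Particular solution: y = 3/2 + (3/2)e^(-2x)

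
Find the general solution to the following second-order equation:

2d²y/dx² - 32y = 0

Characteristic equation: 2r² - 32 = 0
Divide by 2: r² - 16 = 0
Roots: r = 4, -4 (distinct real)
General solution: y = C₁e^(4x) + C₂e^(-4x)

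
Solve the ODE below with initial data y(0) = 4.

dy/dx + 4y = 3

General solution: y = 3/4 + Ce^(-4x)
Applying y(0) = 4: C = 4 - 3/4 = 13/4
Particular solution: y = 3/4 + (13/4)e^(-4x)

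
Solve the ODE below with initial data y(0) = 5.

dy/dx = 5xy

General solution: y = Ce^(5x²/2)
Applying IC y(0) = 5:
Particular solution: y = 5e^(5x²/2)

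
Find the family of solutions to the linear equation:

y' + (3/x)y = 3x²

Using integrating factor method:

General solution: y = (1/2)x^3 + Cx^(-3)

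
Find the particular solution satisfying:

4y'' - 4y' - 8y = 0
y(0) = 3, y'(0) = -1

General solution: y = C₁e^(2x) + C₂e^(-x)
Applying ICs: C₁ = 2/3, C₂ = 7/3
Particular solution: y = (2/3)e^(2x) + (7/3)e^(-x)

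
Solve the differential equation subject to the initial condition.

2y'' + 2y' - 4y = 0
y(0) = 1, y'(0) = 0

General solution: y = C₁e^x + C₂e^(-2x)
Applying ICs: C₁ = 2/3, C₂ = 1/3
Particular solution: y = (2/3)e^x + (1/3)e^(-2x)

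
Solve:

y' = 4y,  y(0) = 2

General solution: y = Ce^(4x)
Applying IC y(0) = 2:
Particular solution: y = 2e^(4x)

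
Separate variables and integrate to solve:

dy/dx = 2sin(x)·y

Separating variables and integrating:
ln|y| = -2cos(x) + C

General solution: y = Ce^(-2cos(x))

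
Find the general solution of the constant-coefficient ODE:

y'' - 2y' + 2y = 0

Characteristic equation: r² - 2r + 2 = 0
Roots: r = 1 ± i (complex conjugates)
General solution: y = e^x(C₁cos(x) + C₂sin(x))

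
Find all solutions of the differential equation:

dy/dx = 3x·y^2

Separating variables and integrating:
-1/y = 3x^2/2 + C

General solution: y^-1 = (-3/2)x^2 + C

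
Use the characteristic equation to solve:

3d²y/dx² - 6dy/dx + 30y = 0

Characteristic equation: 3r² - 6r + 30 = 0
Divide by 3: r² - 2r + 10 = 0
Roots: r = 1 ± 3i (complex conjugates)
General solution: y = e^x(C₁cos(3x) + C₂sin(3x))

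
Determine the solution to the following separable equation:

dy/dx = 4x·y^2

Separating variables and integrating:
-1/y = 2x^2 + C

General solution: y^-1 = -2x^2 + C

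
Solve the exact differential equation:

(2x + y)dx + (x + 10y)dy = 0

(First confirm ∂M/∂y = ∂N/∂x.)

Verify exactness: ∂M/∂y = ∂N/∂x ✓
Find F(x,y) such that ∂F/∂x = M, ∂F/∂y = N
Solution: x² + xy + 5y² = C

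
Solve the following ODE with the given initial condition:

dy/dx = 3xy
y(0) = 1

General solution: y = Ce^(3x²/2)
Applying IC y(0) = 1:
Particular solution: y = e^(3x²/2)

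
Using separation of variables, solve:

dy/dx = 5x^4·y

Separating variables and integrating:
ln|y| = x^5 + C

General solution: y = Ce^(x^5)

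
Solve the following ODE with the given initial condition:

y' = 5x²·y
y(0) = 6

General solution: y = Ce^(5x³/3)
Applying IC y(0) = 6:
Particular solution: y = 6e^(5x³/3)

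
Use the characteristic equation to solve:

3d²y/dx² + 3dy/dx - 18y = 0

Characteristic equation: 3r² + 3r - 18 = 0
Divide by 3: r² + r - 6 = 0
Roots: r = 2, -3 (distinct real)
General solution: y = C₁e^(2x) + C₂e^(-3x)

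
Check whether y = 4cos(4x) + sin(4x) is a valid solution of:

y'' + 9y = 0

Verification:
y'' = -64cos(4x) - 16sin(4x)
y'' + 9y ≠ 0 (frequency mismatch: got 16 instead of 9)

No, it is not a solution.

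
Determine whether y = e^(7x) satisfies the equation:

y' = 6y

Verification:
y = e^(7x)
y' = 7e^(7x)
But 6y = 6e^(7x)
y' ≠ 6y — the derivative does not match

No, it is not a solution.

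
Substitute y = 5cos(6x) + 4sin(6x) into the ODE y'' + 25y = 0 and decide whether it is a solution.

Verification:
y'' = -180cos(6x) - 144sin(6x)
y'' + 25y ≠ 0 (frequency mismatch: got 36 instead of 25)

No, it is not a solution.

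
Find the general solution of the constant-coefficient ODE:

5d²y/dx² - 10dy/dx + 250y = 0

Characteristic equation: 5r² - 10r + 250 = 0
Divide by 5: r² - 2r + 50 = 0
Roots: r = 1 ± 7i (complex conjugates)
General solution: y = e^x(C₁cos(7x) + C₂sin(7x))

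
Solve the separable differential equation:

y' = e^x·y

Separating variables and integrating:
ln|y| = e^x + C

General solution: y = Ce^(e^x)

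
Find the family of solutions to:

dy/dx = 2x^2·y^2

Separating variables and integrating:
-1/y = 2x^3/3 + C

General solution: y^-1 = (-2/3)x^3 + C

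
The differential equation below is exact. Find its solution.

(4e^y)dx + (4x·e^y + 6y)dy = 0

Verify exactness: ∂M/∂y = ∂N/∂x ✓
Find F(x,y) such that ∂F/∂x = M, ∂F/∂y = N
Solution: 4x·e^y + 3y² = C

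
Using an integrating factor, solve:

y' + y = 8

Using integrating factor method:

General solution: y = 8 + Ce^(-x)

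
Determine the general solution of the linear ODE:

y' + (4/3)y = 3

Using integrating factor method:

General solution: y = 9/4 + Ce^(-4x/3)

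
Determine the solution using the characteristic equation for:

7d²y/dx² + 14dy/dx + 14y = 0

Characteristic equation: 7r² + 14r + 14 = 0
Divide by 7: r² + 2r + 2 = 0
Roots: r = -1 ± i (complex conjugates)
General solution: y = e^(-x)(C₁cos(x) + C₂sin(x))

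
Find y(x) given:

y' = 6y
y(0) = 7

General solution: y = Ce^(6x)
Applying IC y(0) = 7:
Particular solution: y = 7e^(6x)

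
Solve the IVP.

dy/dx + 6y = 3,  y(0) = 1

General solution: y = 1/2 + Ce^(-6x)
Applying y(0) = 1: C = 1 - 1/2 = 1/2
Particular solution: y = 1/2 + (1/2)e^(-6x)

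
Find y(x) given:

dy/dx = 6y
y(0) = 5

General solution: y = Ce^(6x)
Applying IC y(0) = 5:
Particular solution: y = 5e^(6x)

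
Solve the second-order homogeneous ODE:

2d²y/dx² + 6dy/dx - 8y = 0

Characteristic equation: 2r² + 6r - 8 = 0
Divide by 2: r² + 3r - 4 = 0
Roots: r = 1, -4 (distinct real)
General solution: y = C₁e^x + C₂e^(-4x)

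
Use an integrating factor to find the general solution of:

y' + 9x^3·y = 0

Using integrating factor method:

General solution: y = Ce^(-9x^4/4)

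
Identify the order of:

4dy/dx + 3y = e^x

The order is 1 (highest derivative is of order 1).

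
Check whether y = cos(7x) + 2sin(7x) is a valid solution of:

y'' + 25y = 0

Verification:
y'' = -49cos(7x) - 98sin(7x)
y'' + 25y ≠ 0 (frequency mismatch: got 49 instead of 25)

No, it is not a solution.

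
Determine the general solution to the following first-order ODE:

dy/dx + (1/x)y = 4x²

Using integrating factor method:

General solution: y = x^3 + C/x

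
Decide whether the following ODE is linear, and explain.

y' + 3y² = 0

Nonlinear (y² term)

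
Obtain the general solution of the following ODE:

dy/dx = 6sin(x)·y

Separating variables and integrating:
ln|y| = -6cos(x) + C

General solution: y = Ce^(-6cos(x))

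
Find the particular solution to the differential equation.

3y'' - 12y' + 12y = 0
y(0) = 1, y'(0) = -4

General solution: y = (C₁ + C₂x)e^(2x)
Repeated root r = 2
Applying ICs: C₁ = 1, C₂ = -6
Particular solution: y = (1 - 6x)e^(2x)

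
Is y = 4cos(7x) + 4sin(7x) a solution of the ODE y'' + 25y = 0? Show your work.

Verification:
y'' = -196cos(7x) - 196sin(7x)
y'' + 25y ≠ 0 (frequency mismatch: got 49 instead of 25)

No, it is not a solution.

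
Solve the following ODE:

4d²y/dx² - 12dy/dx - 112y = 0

Characteristic equation: 4r² - 12r - 112 = 0
Divide by 4: r² - 3r - 28 = 0
Roots: r = 7, -4 (distinct real)
General solution: y = C₁e^(7x) + C₂e^(-4x)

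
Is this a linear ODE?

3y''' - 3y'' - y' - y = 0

Yes. Linear (y and its derivatives appear to the first power only, no products of y terms)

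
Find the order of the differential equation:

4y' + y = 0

The order is 1 (highest derivative is of order 1).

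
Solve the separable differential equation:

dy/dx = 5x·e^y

Separating variables and integrating:
-e^(-y) = 5x²/2 + C

General solution: y = -ln(C - 5x²/2)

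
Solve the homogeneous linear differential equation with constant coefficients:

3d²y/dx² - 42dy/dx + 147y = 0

Characteristic equation: 3r² - 42r + 147 = 0
Divide by 3: r² - 14r + 49 = 0
Factored: (r - 7)² = 0
Repeated root: r = 7
General solution: y = (C₁ + C₂x)e^(7x)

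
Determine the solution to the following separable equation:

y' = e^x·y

Separating variables and integrating:
ln|y| = e^x + C

General solution: y = Ce^(e^x)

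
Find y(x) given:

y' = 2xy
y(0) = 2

General solution: y = Ce^(x²)
Applying IC y(0) = 2:
Particular solution: y = 2e^(x²)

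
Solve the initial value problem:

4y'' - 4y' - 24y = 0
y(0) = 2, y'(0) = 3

General solution: y = C₁e^(3x) + C₂e^(-2x)
Applying ICs: C₁ = 7/5, C₂ = 3/5
Particular solution: y = (7/5)e^(3x) + (3/5)e^(-2x)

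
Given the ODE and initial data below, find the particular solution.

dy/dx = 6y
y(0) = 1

General solution: y = Ce^(6x)
Applying IC y(0) = 1:
Particular solution: y = e^(6x)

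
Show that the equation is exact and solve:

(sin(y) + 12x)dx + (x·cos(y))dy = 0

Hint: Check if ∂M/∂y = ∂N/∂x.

Verify exactness: ∂M/∂y = ∂N/∂x ✓
Find F(x,y) such that ∂F/∂x = M, ∂F/∂y = N
Solution: x·sin(y) + 6x² = C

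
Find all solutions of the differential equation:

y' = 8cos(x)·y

Separating variables and integrating:
ln|y| = 8sin(x) + C

General solution: y = Ce^(8sin(x))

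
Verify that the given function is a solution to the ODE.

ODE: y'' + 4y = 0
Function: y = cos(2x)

Verification:
y'' = -4cos(2x)
y'' + 4y = 0 ✓

Yes, it is a solution.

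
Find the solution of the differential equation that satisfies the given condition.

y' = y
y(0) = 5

General solution: y = Ce^x
Applying IC y(0) = 5:
Particular solution: y = 5e^x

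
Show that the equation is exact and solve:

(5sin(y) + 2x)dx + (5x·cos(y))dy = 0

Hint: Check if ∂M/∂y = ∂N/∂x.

Verify exactness: ∂M/∂y = ∂N/∂x ✓
Find F(x,y) such that ∂F/∂x = M, ∂F/∂y = N
Solution: 5x·sin(y) + x² = C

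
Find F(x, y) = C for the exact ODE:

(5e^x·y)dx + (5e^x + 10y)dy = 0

Verify exactness: ∂M/∂y = ∂N/∂x ✓
Find F(x,y) such that ∂F/∂x = M, ∂F/∂y = N
Solution: 5e^x·y + 5y² = C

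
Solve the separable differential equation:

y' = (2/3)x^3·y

Separating variables and integrating:
ln|y| = x^4/6 + C

General solution: y = Ce^(x^4/6)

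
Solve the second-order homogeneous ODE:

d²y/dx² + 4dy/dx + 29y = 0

Characteristic equation: r² + 4r + 29 = 0
Roots: r = -2 ± 5i (complex conjugates)
General solution: y = e^(-2x)(C₁cos(5x) + C₂sin(5x))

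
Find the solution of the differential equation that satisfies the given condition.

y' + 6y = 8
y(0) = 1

General solution: y = 4/3 + Ce^(-6x)
Applying y(0) = 1: C = 1 - 4/3 = -1/3
Particular solution: y = 4/3 - (1/3)e^(-6x)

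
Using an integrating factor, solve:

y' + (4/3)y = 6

Using integrating factor method:

General solution: y = 9/2 + Ce^(-4x/3)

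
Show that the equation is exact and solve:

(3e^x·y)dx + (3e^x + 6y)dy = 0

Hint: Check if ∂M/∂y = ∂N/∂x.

Verify exactness: ∂M/∂y = ∂N/∂x ✓
Find F(x,y) such that ∂F/∂x = M, ∂F/∂y = N
Solution: 3e^x·y + 3y² = C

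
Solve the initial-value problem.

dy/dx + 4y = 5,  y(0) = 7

General solution: y = 5/4 + Ce^(-4x)
Applying y(0) = 7: C = 7 - 5/4 = 23/4
Particular solution: y = 5/4 + (23/4)e^(-4x)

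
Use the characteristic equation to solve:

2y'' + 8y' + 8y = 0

Characteristic equation: 2r² + 8r + 8 = 0
Divide by 2: r² + 4r + 4 = 0
Factored: (r + 2)² = 0
Repeated root: r = -2
General solution: y = (C₁ + C₂x)e^(-2x)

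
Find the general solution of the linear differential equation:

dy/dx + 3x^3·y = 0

Using integrating factor method:

General solution: y = Ce^(-3x^4/4)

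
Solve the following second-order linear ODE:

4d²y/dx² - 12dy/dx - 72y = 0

Characteristic equation: 4r² - 12r - 72 = 0
Divide by 4: r² - 3r - 18 = 0
Roots: r = 6, -3 (distinct real)
General solution: y = C₁e^(6x) + C₂e^(-3x)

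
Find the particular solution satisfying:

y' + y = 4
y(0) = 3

General solution: y = 4 + Ce^(-x)
Applying y(0) = 3: C = 3 - 4 = -1
Particular solution: y = 4 - e^(-x)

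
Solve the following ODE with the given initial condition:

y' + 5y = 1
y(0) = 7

General solution: y = 1/5 + Ce^(-5x)
Applying y(0) = 7: C = 7 - 1/5 = 34/5
Particular solution: y = 1/5 + (34/5)e^(-5x)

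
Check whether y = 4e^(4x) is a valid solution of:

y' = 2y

Verification:
y = 4e^(4x)
y' = 16e^(4x)
But 2y = 8e^(4x)
y' ≠ 2y — the derivative does not match

No, it is not a solution.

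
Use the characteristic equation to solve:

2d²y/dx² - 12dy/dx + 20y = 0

Characteristic equation: 2r² - 12r + 20 = 0
Divide by 2: r² - 6r + 10 = 0
Roots: r = 3 ± i (complex conjugates)
General solution: y = e^(3x)(C₁cos(x) + C₂sin(x))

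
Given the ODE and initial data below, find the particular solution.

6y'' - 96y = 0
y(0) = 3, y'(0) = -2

General solution: y = C₁e^(4x) + C₂e^(-4x)
Applying ICs: C₁ = 5/4, C₂ = 7/4
Particular solution: y = (5/4)e^(4x) + (7/4)e^(-4x)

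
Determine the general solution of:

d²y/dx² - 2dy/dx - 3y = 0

Characteristic equation: r² - 2r - 3 = 0
Roots: r = 3, -1 (distinct real)
General solution: y = C₁e^(3x) + C₂e^(-x)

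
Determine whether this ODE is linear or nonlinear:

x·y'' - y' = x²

Linear (y and its derivatives appear to the first power only, no products of y terms)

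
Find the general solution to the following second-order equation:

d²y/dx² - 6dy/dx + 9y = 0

Characteristic equation: r² - 6r + 9 = 0
Factored: (r - 3)² = 0
Repeated root: r = 3
General solution: y = (C₁ + C₂x)e^(3x)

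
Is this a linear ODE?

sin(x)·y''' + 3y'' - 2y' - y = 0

Yes. Linear (y and its derivatives appear to the first power only, no products of y terms)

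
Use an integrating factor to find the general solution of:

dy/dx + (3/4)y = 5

Using integrating factor method:

General solution: y = 20/3 + Ce^(-3x/4)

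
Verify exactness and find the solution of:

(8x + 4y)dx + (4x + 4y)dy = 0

Verify exactness: ∂M/∂y = ∂N/∂x ✓
Find F(x,y) such that ∂F/∂x = M, ∂F/∂y = N
Solution: 4x² + 4xy + 2y² = C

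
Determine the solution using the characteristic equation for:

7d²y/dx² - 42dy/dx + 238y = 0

Characteristic equation: 7r² - 42r + 238 = 0
Divide by 7: r² - 6r + 34 = 0
Roots: r = 3 ± 5i (complex conjugates)
General solution: y = e^(3x)(C₁cos(5x) + C₂sin(5x))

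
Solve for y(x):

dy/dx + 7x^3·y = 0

Using integrating factor method:

General solution: y = Ce^(-7x^4/4)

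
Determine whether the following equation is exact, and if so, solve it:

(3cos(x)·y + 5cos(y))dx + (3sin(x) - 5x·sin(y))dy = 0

Verify exactness: ∂M/∂y = ∂N/∂x ✓
Find F(x,y) such that ∂F/∂x = M, ∂F/∂y = N
Solution: 3sin(x)·y + 5x·cos(y) = C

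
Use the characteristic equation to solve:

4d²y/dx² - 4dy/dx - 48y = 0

Characteristic equation: 4r² - 4r - 48 = 0
Divide by 4: r² - r - 12 = 0
Roots: r = 4, -3 (distinct real)
General solution: y = C₁e^(4x) + C₂e^(-3x)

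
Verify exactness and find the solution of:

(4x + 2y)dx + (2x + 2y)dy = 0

Verify exactness: ∂M/∂y = ∂N/∂x ✓
Find F(x,y) such that ∂F/∂x = M, ∂F/∂y = N
Solution: 2x² + 2xy + y² = C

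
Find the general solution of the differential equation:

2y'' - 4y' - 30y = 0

Characteristic equation: 2r² - 4r - 30 = 0
Divide by 2: r² - 2r - 15 = 0
Roots: r = 5, -3 (distinct real)
General solution: y = C₁e^(5x) + C₂e^(-3x)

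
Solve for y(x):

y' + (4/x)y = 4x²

Using integrating factor method:

General solution: y = (4/7)x^3 + Cx^(-4)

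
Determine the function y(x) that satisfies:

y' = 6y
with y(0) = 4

General solution: y = Ce^(6x)
Applying IC y(0) = 4:
Particular solution: y = 4e^(6x)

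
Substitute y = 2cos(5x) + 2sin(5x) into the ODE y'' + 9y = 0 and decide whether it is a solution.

Verification:
y'' = -50cos(5x) - 50sin(5x)
y'' + 9y ≠ 0 (frequency mismatch: got 25 instead of 9)

No, it is not a solution.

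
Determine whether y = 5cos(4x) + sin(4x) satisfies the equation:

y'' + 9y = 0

Verification:
y'' = -80cos(4x) - 16sin(4x)
y'' + 9y ≠ 0 (frequency mismatch: got 16 instead of 9)

No, it is not a solution.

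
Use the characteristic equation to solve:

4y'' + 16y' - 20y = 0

Characteristic equation: 4r² + 16r - 20 = 0
Divide by 4: r² + 4r - 5 = 0
Roots: r = 1, -5 (distinct real)
General solution: y = C₁e^x + C₂e^(-5x)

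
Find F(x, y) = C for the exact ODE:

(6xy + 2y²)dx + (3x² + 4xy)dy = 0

Verify exactness: ∂M/∂y = ∂N/∂x ✓
Find F(x,y) such that ∂F/∂x = M, ∂F/∂y = N
Solution: 3x²y + 2xy² = C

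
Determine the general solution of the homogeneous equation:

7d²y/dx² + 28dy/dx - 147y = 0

Characteristic equation: 7r² + 28r - 147 = 0
Divide by 7: r² + 4r - 21 = 0
Roots: r = 3, -7 (distinct real)
General solution: y = C₁e^(3x) + C₂e^(-7x)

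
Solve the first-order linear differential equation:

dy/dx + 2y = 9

Using integrating factor method:

General solution: y = 9/2 + Ce^(-2x)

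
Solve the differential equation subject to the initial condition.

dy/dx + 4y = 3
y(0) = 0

General solution: y = 3/4 + Ce^(-4x)
Applying y(0) = 0: C = 0 - 3/4 = -3/4
Particular solution: y = 3/4 - (3/4)e^(-4x)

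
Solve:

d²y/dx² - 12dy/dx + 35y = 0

Characteristic equation: r² - 12r + 35 = 0
Roots: r = 5, 7 (distinct real)
General solution: y = C₁e^(5x) + C₂e^(7x)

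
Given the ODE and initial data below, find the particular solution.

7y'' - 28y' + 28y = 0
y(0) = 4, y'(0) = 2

General solution: y = (C₁ + C₂x)e^(2x)
Repeated root r = 2
Applying ICs: C₁ = 4, C₂ = -6
Particular solution: y = (4 - 6x)e^(2x)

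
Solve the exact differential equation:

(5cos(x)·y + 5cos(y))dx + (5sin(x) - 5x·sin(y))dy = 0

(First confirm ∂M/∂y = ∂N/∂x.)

Verify exactness: ∂M/∂y = ∂N/∂x ✓
Find F(x,y) such that ∂F/∂x = M, ∂F/∂y = N
Solution: 5sin(x)·y + 5x·cos(y) = C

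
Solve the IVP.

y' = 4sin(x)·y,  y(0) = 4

General solution: y = Ce^(-4cos(x))
Applying IC y(0) = 4:
Particular solution: y = 4e^(4(1-cos(x)))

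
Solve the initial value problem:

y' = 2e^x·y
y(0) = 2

General solution: y = Ce^(2e^x)
Applying IC y(0) = 2:
Particular solution: y = 2e^(2(e^x - 1))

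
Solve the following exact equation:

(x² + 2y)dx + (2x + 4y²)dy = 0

Verify exactness: ∂M/∂y = ∂N/∂x ✓
Find F(x,y) such that ∂F/∂x = M, ∂F/∂y = N
Solution: x³/3 + 2xy + 4y³/3 = C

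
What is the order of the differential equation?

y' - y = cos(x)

The order is 1 (highest derivative is of order 1).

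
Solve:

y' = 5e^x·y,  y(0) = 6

General solution: y = Ce^(5e^x)
Applying IC y(0) = 6:
Particular solution: y = 6e^(5(e^x - 1))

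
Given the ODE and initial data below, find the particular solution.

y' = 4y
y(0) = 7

General solution: y = Ce^(4x)
Applying IC y(0) = 7:
Particular solution: y = 7e^(4x)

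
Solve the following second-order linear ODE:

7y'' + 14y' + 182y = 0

Characteristic equation: 7r² + 14r + 182 = 0
Divide by 7: r² + 2r + 26 = 0
Roots: r = -1 ± 5i (complex conjugates)
General solution: y = e^(-x)(C₁cos(5x) + C₂sin(5x))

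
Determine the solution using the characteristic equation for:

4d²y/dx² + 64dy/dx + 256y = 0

Characteristic equation: 4r² + 64r + 256 = 0
Divide by 4: r² + 16r + 64 = 0
Factored: (r + 8)² = 0
Repeated root: r = -8
General solution: y = (C₁ + C₂x)e^(-8x)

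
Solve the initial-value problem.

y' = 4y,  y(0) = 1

General solution: y = Ce^(4x)
Applying IC y(0) = 1:
Particular solution: y = e^(4x)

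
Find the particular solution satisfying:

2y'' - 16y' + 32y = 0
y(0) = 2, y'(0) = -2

General solution: y = (C₁ + C₂x)e^(4x)
Repeated root r = 4
Applying ICs: C₁ = 2, C₂ = -10
Particular solution: y = (2 - 10x)e^(4x)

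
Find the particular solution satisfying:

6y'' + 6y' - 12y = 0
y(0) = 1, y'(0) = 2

General solution: y = C₁e^x + C₂e^(-2x)
Applying ICs: C₁ = 4/3, C₂ = -1/3
Particular solution: y = (4/3)e^x - (1/3)e^(-2x)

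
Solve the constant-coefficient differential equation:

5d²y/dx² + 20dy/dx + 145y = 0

Characteristic equation: 5r² + 20r + 145 = 0
Divide by 5: r² + 4r + 29 = 0
Roots: r = -2 ± 5i (complex conjugates)
General solution: y = e^(-2x)(C₁cos(5x) + C₂sin(5x))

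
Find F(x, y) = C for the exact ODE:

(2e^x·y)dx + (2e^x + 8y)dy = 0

Verify exactness: ∂M/∂y = ∂N/∂x ✓
Find F(x,y) such that ∂F/∂x = M, ∂F/∂y = N
Solution: 2e^x·y + 4y² = C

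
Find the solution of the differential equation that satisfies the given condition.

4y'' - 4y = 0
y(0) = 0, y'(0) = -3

General solution: y = C₁e^x + C₂e^(-x)
Applying ICs: C₁ = -3/2, C₂ = 3/2
Particular solution: y = -(3/2)e^x + (3/2)e^(-x)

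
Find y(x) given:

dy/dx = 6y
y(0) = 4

General solution: y = Ce^(6x)
Applying IC y(0) = 4:
Particular solution: y = 4e^(6x)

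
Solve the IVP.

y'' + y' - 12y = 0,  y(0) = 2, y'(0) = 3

General solution: y = C₁e^(3x) + C₂e^(-4x)
Applying ICs: C₁ = 11/7, C₂ = 3/7
Particular solution: y = (11/7)e^(3x) + (3/7)e^(-4x)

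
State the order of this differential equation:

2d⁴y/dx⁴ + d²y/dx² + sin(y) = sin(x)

The order is 4 (highest derivative is of order 4).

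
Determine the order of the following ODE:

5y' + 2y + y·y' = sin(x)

The order is 1 (highest derivative is of order 1).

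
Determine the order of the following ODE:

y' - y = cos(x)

The order is 1 (highest derivative is of order 1).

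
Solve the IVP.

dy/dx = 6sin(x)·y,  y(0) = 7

General solution: y = Ce^(-6cos(x))
Applying IC y(0) = 7:
Particular solution: y = 7e^(6(1-cos(x)))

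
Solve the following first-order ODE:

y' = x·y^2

Separating variables and integrating:
-1/y = x^2/2 + C

General solution: y^-1 = (-1/2)x^2 + C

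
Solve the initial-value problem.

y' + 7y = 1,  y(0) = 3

General solution: y = 1/7 + Ce^(-7x)
Applying y(0) = 3: C = 3 - 1/7 = 20/7
Particular solution: y = 1/7 + (20/7)e^(-7x)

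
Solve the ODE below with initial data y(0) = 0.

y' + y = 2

General solution: y = 2 + Ce^(-x)
Applying y(0) = 0: C = 0 - 2 = -2
Particular solution: y = 2 - 2e^(-x)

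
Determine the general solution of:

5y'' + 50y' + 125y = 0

Characteristic equation: 5r² + 50r + 125 = 0
Divide by 5: r² + 10r + 25 = 0
Factored: (r + 5)² = 0
Repeated root: r = -5
General solution: y = (C₁ + C₂x)e^(-5x)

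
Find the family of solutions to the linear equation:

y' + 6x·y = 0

Using integrating factor method:

General solution: y = Ce^(-3x^2)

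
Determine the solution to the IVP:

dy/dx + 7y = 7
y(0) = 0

General solution: y = 1 + Ce^(-7x)
Applying y(0) = 0: C = 0 - 1 = -1
Particular solution: y = 1 - e^(-7x)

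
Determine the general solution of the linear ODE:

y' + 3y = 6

Using integrating factor method:

General solution: y = 2 + Ce^(-3x)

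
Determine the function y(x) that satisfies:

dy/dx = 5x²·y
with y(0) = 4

General solution: y = Ce^(5x³/3)
Applying IC y(0) = 4:
Particular solution: y = 4e^(5x³/3)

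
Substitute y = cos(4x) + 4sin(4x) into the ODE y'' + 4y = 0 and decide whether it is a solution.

Verification:
y'' = -16cos(4x) - 64sin(4x)
y'' + 4y ≠ 0 (frequency mismatch: got 16 instead of 4)

No, it is not a solution.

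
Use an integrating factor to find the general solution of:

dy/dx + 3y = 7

Using integrating factor method:

General solution: y = 7/3 + Ce^(-3x)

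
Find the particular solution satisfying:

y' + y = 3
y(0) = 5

General solution: y = 3 + Ce^(-x)
Applying y(0) = 5: C = 5 - 3 = 2
Particular solution: y = 3 + 2e^(-x)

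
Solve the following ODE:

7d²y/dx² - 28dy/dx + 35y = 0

Characteristic equation: 7r² - 28r + 35 = 0
Divide by 7: r² - 4r + 5 = 0
Roots: r = 2 ± i (complex conjugates)
General solution: y = e^(2x)(C₁cos(x) + C₂sin(x))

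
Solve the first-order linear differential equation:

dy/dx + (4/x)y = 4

Using integrating factor method:

General solution: y = (4/5)x + Cx^(-4)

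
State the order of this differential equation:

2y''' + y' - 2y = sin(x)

The order is 3 (highest derivative is of order 3).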